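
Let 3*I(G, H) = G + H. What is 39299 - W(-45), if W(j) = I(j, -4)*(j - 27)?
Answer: 38123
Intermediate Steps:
I(G, H) = G/3 + H/3 (I(G, H) = (G + H)/3 = G/3 + H/3)
W(j) = (-27 + j)*(-4/3 + j/3) (W(j) = (j/3 + (⅓)*(-4))*(j - 27) = (j/3 - 4/3)*(-27 + j) = (-4/3 + j/3)*(-27 + j) = (-27 + j)*(-4/3 + j/3))
39299 - W(-45) = 39299 - (-27 - 45)*(-4 - 45)/3 = 39299 - (-72)*(-49)/3 = 39299 - 1*1176 = 39299 - 1176 = 38123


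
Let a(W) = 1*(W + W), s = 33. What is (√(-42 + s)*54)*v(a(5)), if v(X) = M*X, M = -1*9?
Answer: -14580*I ≈ -14580.0*I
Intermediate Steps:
M = -9
a(W) = 2*W (a(W) = 1*(2*W) = 2*W)
v(X) = -9*X
(√(-42 + s)*54)*v(a(5)) = (√(-42 + 33)*54)*(-18*5) = (√(-9)*54)*(-9*10) = ((3*I)*54)*(-90) = (162*I)*(-90) = -14580*I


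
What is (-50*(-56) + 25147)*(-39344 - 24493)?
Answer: -1784052639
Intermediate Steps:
(-50*(-56) + 25147)*(-39344 - 24493) = (2800 + 25147)*(-63837) = 27947*(-63837) = -1784052639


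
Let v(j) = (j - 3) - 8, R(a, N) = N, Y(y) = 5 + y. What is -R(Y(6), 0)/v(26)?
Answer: 0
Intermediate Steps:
v(j) = -11 + j (v(j) = (-3 + j) - 8 = -11 + j)
-R(Y(6), 0)/v(26) = -0/(-11 + 26) = -0/15 = -1*0 = 0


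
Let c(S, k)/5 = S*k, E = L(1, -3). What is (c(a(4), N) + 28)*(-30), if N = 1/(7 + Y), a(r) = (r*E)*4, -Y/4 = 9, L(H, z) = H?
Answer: -21960/29 ≈ -757.24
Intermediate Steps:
E = 1
Y = -36 (Y = -4*9 = -36)
a(r) = 4*r (a(r) = (r*1)*4 = r*4 = 4*r)
N = -1/29 (N = 1/(7 - 36) = 1/(-29) = -1/29 ≈ -0.034483)
c(S, k) = 5*S*k (c(S, k) = 5*(S*k) = 5*S*k)
(c(a(4), N) + 28)*(-30) = (5*(4*4)*(-1/29) + 28)*(-30) = (5*16*(-1/29) + 28)*(-30) = (-80/29 + 28)*(-30) = (732/29)*(-30) = -21960/29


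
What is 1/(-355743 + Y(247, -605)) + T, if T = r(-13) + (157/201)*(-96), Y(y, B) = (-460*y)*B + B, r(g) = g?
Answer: -403122217973/4581711384 ≈ -87.985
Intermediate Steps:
Y(y, B) = B - 460*B*y (Y(y, B) = -460*B*y + B = B - 460*B*y)
T = -5895/67 (T = -13 + (157/201)*(-96) = -13 - 5024/67 = -5895/67 ≈ -87.985)
1/(-355743 + Y(247, -605)) + T = 1/(-355743 - 605*(1 - 460*247)) - 5895/67 = 1/(-355743 - 605*(1 - 113620)) - 5895/67 = 1/(-355743 - 605*(-113619)) - 5895/67 = 1/(-355743 + 68739495) - 5895/67 = 1/68383752 - 5895/67 = -403122217973/4581711384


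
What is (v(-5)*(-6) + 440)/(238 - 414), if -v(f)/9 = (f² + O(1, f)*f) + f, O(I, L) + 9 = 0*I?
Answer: -1975/88 ≈ -22.443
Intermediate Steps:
O(I, L) = -9 (O(I, L) = -9 + 0*I = -9 + 0 = -9)
v(f) = -9*f² + 72*f (v(f) = -9*((f² - 9*f) + f) = -9*(f² - 8*f) = -9*f² + 72*f)
(v(-5)*(-6) + 440)/(238 - 414) = ((9*(-5)*(8 - 1*(-5)))*(-6) + 440)/(238 - 414) = ((9*(-5)*(8 + 5))*(-6) + 440)/(-176) = ((9*(-5)*13)*(-6) + 440)*(-1/176) = (-585*(-6) + 440)*(-1/176) = (3510 + 440)*(-1/176) = 3950*(-1/176) = -1975/88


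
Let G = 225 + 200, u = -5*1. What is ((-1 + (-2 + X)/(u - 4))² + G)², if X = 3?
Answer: 1191975625/6561 ≈ 1.8168e+5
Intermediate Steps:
u = -5
G = 425
((-1 + (-2 + X)/(u - 4))² + G)² = ((-1 + (-2 + 3)/(-5 - 4))² + 425)² = ((-1 + 1/(-9))² + 425)² = ((-1 + 1*(-⅑))² + 425)² = ((-1 - ⅑)² + 425)² = ((-10/9)² + 425)² = (100/81 + 425)² = (34525/81)² = 1191975625/6561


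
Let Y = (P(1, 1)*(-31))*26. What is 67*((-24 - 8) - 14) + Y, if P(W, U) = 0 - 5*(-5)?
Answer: -23232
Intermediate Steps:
P(W, U) = 25 (P(W, U) = 0 + 25 = 25)
Y = -20150 (Y = (25*(-31))*26 = -775*26 = -20150)
67*((-24 - 8) - 14) + Y = 67*((-24 - 8) - 14) - 20150 = 67*(-32 - 14) - 20150 = 67*(-46) - 20150 = -3082 - 20150 = -23232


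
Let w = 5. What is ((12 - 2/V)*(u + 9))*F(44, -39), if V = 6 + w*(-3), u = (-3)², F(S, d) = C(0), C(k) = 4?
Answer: 880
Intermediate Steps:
F(S, d) = 4
u = 9
V = -9 (V = 6 + 5*(-3) = 6 - 15 = -9)
((12 - 2/V)*(u + 9))*F(44, -39) = ((12 - 2/(-9))*(9 + 9))*4 = ((12 - 2*(-⅑))*18)*4 = ((12 + 2/9)*18)*4 = ((110/9)*18)*4 = 220*4 = 880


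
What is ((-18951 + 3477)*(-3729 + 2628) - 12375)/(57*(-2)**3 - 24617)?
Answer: -17024499/25073 ≈ -679.00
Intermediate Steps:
((-18951 + 3477)*(-3729 + 2628) - 12375)/(57*(-2)**3 - 24617) = (-15474*(-1101) - 12375)/(57*(-8) - 24617) = (17036874 - 12375)/(-456 - 24617) = 17024499/(-25073) = 17024499*(-1/25073) = -17024499/25073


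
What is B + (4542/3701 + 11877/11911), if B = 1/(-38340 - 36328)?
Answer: 7321641571441/3291560398148 ≈ 2.2244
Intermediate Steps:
B = -1/74668 (B = 1/(-74668) = -1/74668 ≈ -1.3393e-5)
B + (4542/3701 + 11877/11911) = -1/74668 + (4542/3701 + 11877/11911) = -1/74668 + 98056539/44082611 = 7321641571441/3291560398148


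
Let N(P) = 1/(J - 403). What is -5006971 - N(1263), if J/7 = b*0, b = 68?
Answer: -2017809312/403 ≈ -5.0070e+6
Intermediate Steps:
J = 0 (J = 7*(68*0) = 7*0 = 0)
N(P) = -1/403 (N(P) = 1/(0 - 403) = 1/(-403) = -1/403)
-5006971 - N(1263) = -5006971 - 1*(-1/403) = -5006971 + 1/403 = -2017809312/403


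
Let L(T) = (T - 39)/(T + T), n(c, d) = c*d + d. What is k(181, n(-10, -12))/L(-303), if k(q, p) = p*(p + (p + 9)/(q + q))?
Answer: 71289234/3439 ≈ 20730.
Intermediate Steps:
n(c, d) = d + c*d
L(T) = (-39 + T)/(2*T) (L(T) = (-39 + T)/((2*T)) = (-39 + T)*(1/(2*T)) = (-39 + T)/(2*T))
k(q, p) = p*(p + (9 + p)/(2*q)) (k(q, p) = p*(p + (9 + p)/((2*q))) = p*(p + (9 + p)*(1/(2*q))) = p*(p + (9 + p)/(2*q)))
k(181, n(-10, -12))/L(-303) = ((1/2)*(-12*(1 - 10))*(9 - 12*(1 - 10) + 2*(-12*(1 - 10))*181)/181)/(((1/2)*(-39 - 303)/(-303))) = ((1/2)*(-12*(-9))*(1/181)*(9 - 12*(-9) + 2*(-12*(-9))*181))/(((1/2)*(-1/303)*(-342))) = ((1/2)*108*(1/181)*(9 + 108 + 2*108*181))/(57/101) = ((1/2)*108*(1/181)*(9 + 108 + 39096))*(101/57) = ((1/2)*108*(1/181)*39213)*(101/57) = (2117502/181)*(101/57) = 71289234/3439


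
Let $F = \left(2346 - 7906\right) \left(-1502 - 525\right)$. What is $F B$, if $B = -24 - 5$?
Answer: $-326833480$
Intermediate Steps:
$F = 11270120$ ($F = - 5560 \left(-1502 - 525\right) = \left(-5560\right) \left(-2027\right) = 11270120$)
$B = -29$ ($B = -24 - 5 = -29$)
$F B = 11270120 \left(-29\right) = -326833480$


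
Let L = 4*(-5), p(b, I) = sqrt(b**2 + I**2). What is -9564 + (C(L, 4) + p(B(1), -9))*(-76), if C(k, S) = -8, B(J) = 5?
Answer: -8956 - 76*sqrt(106) ≈ -9738.5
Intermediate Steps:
p(b, I) = sqrt(I**2 + b**2)
L = -20
-9564 + (C(L, 4) + p(B(1), -9))*(-76) = -9564 + (-8 + sqrt((-9)**2 + 5**2))*(-76) = -9564 + (-8 + sqrt(81 + 25))*(-76) = -9564 + (-8 + sqrt(106))*(-76) = -9564 + (608 - 76*sqrt(106)) = -8956 - 76*sqrt(106)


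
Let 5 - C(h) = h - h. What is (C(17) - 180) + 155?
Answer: -20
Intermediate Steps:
C(h) = 5 (C(h) = 5 - (h - h) = 5 - 1*0 = 5 + 0 = 5)
(C(17) - 180) + 155 = (5 - 180) + 155 = -175 + 155 = -20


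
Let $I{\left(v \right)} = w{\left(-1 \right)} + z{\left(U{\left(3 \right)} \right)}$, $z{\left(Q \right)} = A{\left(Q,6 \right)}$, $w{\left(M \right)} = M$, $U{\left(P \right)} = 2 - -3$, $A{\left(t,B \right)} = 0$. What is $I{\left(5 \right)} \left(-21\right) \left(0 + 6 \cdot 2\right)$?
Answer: $252$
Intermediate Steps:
$U{\left(P \right)} = 5$ ($U{\left(P \right)} = 2 + 3 = 5$)
$z{\left(Q \right)} = 0$
$I{\left(v \right)} = -1$ ($I{\left(v \right)} = -1 + 0 = -1$)
$I{\left(5 \right)} \left(-21\right) \left(0 + 6 \cdot 2\right) = \left(-1\right) \left(-21\right) \left(0 + 6 \cdot 2\right) = 21 \left(0 + 12\right) = 21 \cdot 12 = 252$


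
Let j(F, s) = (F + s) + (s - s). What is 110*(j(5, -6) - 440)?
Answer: -48510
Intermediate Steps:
j(F, s) = F + s (j(F, s) = (F + s) + 0 = F + s)
110*(j(5, -6) - 440) = 110*((5 - 6) - 440) = 110*(-1 - 440) = 110*(-441) = -48510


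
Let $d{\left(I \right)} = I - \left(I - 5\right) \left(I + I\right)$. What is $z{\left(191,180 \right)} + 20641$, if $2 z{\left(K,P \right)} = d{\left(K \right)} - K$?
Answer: $-14885$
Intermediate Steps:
$d{\left(I \right)} = I - 2 I \left(-5 + I\right)$ ($d{\left(I \right)} = I - \left(-5 + I\right) 2 I = I - 2 I \left(-5 + I\right)$)
$z{\left(K,P \right)} = - \frac{K}{2} + \frac{K \left(11 - 2 K\right)}{2}$ ($z{\left(K,P \right)} = \frac{K \left(11 - 2 K\right) - K}{2} = \frac{- K + K \left(11 - 2 K\right)}{2} = - \frac{K}{2} + \frac{K \left(11 - 2 K\right)}{2}$)
$z{\left(191,180 \right)} + 20641 = 191 \left(5 - 191\right) + 20641 = 191 \left(-186\right) + 20641 = -35526 + 20641 = -14885$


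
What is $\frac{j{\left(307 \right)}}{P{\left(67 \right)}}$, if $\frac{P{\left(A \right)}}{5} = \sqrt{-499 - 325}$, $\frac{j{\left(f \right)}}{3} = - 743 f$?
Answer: $\frac{684303 i \sqrt{206}}{2060} \approx 4767.8 i$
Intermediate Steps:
$j{\left(f \right)} = - 2229 f$ ($j{\left(f \right)} = 3 \left(- 743 f\right) = - 2229 f$)
$P{\left(A \right)} = 10 i \sqrt{206}$ ($P{\left(A \right)} = 5 \sqrt{-499 - 325} = 5 \sqrt{-824} = 5 \cdot 2 i \sqrt{206} = 10 i \sqrt{206}$)
$\frac{j{\left(307 \right)}}{P{\left(67 \right)}} = \frac{\left(-2229\right) 307}{10 i \sqrt{206}} = - 684303 \left(- \frac{i \sqrt{206}}{2060}\right) = \frac{684303 i \sqrt{206}}{2060}$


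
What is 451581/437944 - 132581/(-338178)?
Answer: 8106838957/5696270232 ≈ 1.4232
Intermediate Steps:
451581/437944 - 132581/(-338178) = 451581*(1/437944) - 132581*(-1/338178) = 34737/33688 + 132581/338178 = 8106838957/5696270232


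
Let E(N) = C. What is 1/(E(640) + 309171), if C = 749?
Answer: 1/309920 ≈ 3.2266e-6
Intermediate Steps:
E(N) = 749
1/(E(640) + 309171) = 1/(749 + 309171) = 1/309920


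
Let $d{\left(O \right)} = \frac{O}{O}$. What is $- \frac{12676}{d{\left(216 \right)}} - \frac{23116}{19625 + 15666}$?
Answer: $- \frac{447371832}{35291} \approx -12677.0$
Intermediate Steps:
$d{\left(O \right)} = 1$
$- \frac{12676}{d{\left(216 \right)}} - \frac{23116}{19625 + 15666} = - \frac{12676}{1} - \frac{23116}{19625 + 15666} = \left(-12676\right) 1 - \frac{23116}{35291} = -12676 - \frac{23116}{35291} = - \frac{447371832}{35291}$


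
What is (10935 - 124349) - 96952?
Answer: -210366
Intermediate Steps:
(10935 - 124349) - 96952 = -113414 - 96952 = -210366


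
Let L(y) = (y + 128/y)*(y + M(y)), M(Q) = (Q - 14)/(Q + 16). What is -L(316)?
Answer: -657482286/6557 ≈ -1.0027e+5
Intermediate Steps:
M(Q) = (-14 + Q)/(16 + Q)
L(y) = (y + 128/y)*(y + (-14 + y)/(16 + y))
-L(316) = -(-1792 + 316⁴ + 17*316³ + 114*316² + 2176*316)/(316*(16 + 316)) = -(-1792 + 9971220736 + 17*31554496 + 114*99856 + 687616)/(316*332) = -(-1792 + 9971220736 + 536426432 + 11383584 + 687616)/(316*332) = -10519716576/(316*332) = -1*657482286/6557 = -657482286/6557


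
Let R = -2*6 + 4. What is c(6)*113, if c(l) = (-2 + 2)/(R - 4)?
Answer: 0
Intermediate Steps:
R = -8 (R = -12 + 4 = -8)
c(l) = 0 (c(l) = (-2 + 2)/(-8 - 4) = 0/(-12) = 0*(-1/12) = 0)
c(6)*113 = 0*113 = 0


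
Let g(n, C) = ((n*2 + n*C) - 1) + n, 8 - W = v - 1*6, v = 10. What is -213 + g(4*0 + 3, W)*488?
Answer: 9547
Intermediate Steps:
W = 4 (W = 8 - (10 - 1*6) = 8 - (10 - 6) = 8 - 1*4 = 8 - 4 = 4)
g(n, C) = -1 + 3*n + C*n (g(n, C) = ((2*n + C*n) - 1) + n = (-1 + 2*n + C*n) + n = -1 + 3*n + C*n)
-213 + g(4*0 + 3, W)*488 = -213 + (-1 + 3*(4*0 + 3) + 4*(4*0 + 3))*488 = -213 + (-1 + 3*(0 + 3) + 4*(0 + 3))*488 = -213 + (-1 + 3*3 + 4*3)*488 = -213 + (-1 + 9 + 12)*488 = -213 + 20*488 = -213 + 9760 = 9547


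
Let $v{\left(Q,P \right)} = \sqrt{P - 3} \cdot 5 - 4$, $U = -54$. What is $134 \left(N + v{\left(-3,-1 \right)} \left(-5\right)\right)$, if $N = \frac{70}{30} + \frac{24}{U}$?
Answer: $\frac{26398}{9} - 6700 i \approx 2933.1 - 6700.0 i$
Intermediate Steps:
$N = \frac{17}{9}$ ($N = \frac{70}{30} + \frac{24}{-54} = 70 \cdot \frac{1}{30} + 24 \left(- \frac{1}{54}\right) = \frac{7}{3} - \frac{4}{9} = \frac{17}{9} \approx 1.8889$)
$v{\left(Q,P \right)} = -4 + 5 \sqrt{-3 + P}$ ($v{\left(Q,P \right)} = \sqrt{-3 + P} 5 - 4 = 5 \sqrt{-3 + P} - 4 = -4 + 5 \sqrt{-3 + P}$)
$134 \left(N + v{\left(-3,-1 \right)} \left(-5\right)\right) = 134 \left(\frac{17}{9} + \left(-4 + 5 \sqrt{-3 - 1}\right) \left(-5\right)\right) = 134 \left(\frac{17}{9} + \left(-4 + 5 \sqrt{-4}\right) \left(-5\right)\right) = 134 \left(\frac{17}{9} + \left(-4 + 5 \cdot 2 i\right) \left(-5\right)\right) = 134 \left(\frac{17}{9} + \left(-4 + 10 i\right) \left(-5\right)\right) = 134 \left(\frac{17}{9} + \left(20 - 50 i\right)\right) = 134 \left(\frac{197}{9} - 50 i\right) = \frac{26398}{9} - 6700 i$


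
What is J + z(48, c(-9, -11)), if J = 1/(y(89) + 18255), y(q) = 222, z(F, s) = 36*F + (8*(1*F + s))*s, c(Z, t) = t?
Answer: -28232855/18477 ≈ -1528.0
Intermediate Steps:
z(F, s) = 36*F + s*(8*F + 8*s) (z(F, s) = 36*F + (8*(F + s))*s = 36*F + (8*F + 8*s)*s = 36*F + s*(8*F + 8*s))
J = 1/18477 (J = 1/(222 + 18255) = 1/18477 ≈ 5.4121e-5)
J + z(48, c(-9, -11)) = 1/18477 + (8*(-11)² + 36*48 + 8*48*(-11)) = 1/18477 + (8*121 + 1728 - 4224) = 1/18477 + (968 + 1728 - 4224) = 1/18477 - 1528 = -28232855/18477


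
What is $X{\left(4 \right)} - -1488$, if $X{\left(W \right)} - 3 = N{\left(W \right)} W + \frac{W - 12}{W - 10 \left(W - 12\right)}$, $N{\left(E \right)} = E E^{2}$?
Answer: $\frac{36685}{21} \approx 1746.9$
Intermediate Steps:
$N{\left(E \right)} = E^{3}$
$X{\left(W \right)} = 3 + W^{4} + \frac{-12 + W}{120 - 9 W}$ ($X{\left(W \right)} = 3 + \left(W^{3} W + \frac{W - 12}{W - 10 \left(W - 12\right)}\right) = 3 + \left(W^{4} + \frac{-12 + W}{W - 10 \left(-12 + W\right)}\right) = 3 + \left(W^{4} + \frac{-12 + W}{W - \left(-120 + 10 W\right)}\right) = 3 + \left(W^{4} + \frac{-12 + W}{120 - 9 W}\right) = 3 + W^{4} + \frac{-12 + W}{120 - 9 W}$)
$X{\left(4 \right)} - -1488 = \frac{-348 - 120 \cdot 4^{4} + 9 \cdot 4^{5} + 26 \cdot 4}{3 \left(-40 + 3 \cdot 4\right)} - -1488 = \frac{-348 - 30720 + 9 \cdot 1024 + 104}{3 \left(-40 + 12\right)} + 1488 = \frac{-348 - 30720 + 9216 + 104}{3 \left(-28\right)} + 1488 = \frac{1}{3} \left(- \frac{1}{28}\right) \left(-21748\right) + 1488 = \frac{5437}{21} + 1488 = \frac{36685}{21}$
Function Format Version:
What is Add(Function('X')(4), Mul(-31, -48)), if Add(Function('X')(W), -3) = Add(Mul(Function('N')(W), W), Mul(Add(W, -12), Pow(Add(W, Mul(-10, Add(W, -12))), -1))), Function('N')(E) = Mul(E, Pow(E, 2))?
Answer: Rational(36685, 21) ≈ 1746.9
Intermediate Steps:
Function('N')(E) = Pow(E, 3)
Function('X')(W) = Add(3, Pow(W, 4), Mul(Pow(Add(120, Mul(-9, W)), -1), Add(-12, W))) (Function('X')(W) = Add(3, Add(Mul(Pow(W, 3), W), Mul(Add(W, -12), Pow(Add(W, Mul(-10, Add(W, -12))), -1)))) = Add(3, Add(Pow(W, 4), Mul(Add(-12, W), Pow(Add(W, Mul(-10, Add(-12, W))), -1)))) = Add(3, Add(Pow(W, 4), Mul(Add(-12, W), Pow(Add(W, Add(120, Mul(-10, W))), -1)))) = Add(3, Add(Pow(W, 4), Mul(Add(-12, W), Pow(Add(120, Mul(-9, W)), -1)))) = Add(3, Add(Pow(W, 4), Mul(Pow(Add(120, Mul(-9, W)), -1), Add(-12, W)))) = Add(3, Pow(W, 4), Mul(Pow(Add(120, Mul(-9, W)), -1), Add(-12, W))))
Add(Function('X')(4), Mul(-31, -48)) = Add(Mul(Rational(1, 3), Pow(Add(-40, Mul(3, 4)), -1), Add(-348, Mul(-120, Pow(4, 4)), Mul(9, Pow(4, 5)), Mul(26, 4))), Mul(-31, -48)) = Add(Mul(Rational(1, 3), Pow(Add(-40, 12), -1), Add(-348, Mul(-120, 256), Mul(9, 1024), 104)), 1488) = Add(Mul(Rational(1, 3), Pow(-28, -1), Add(-348, -30720, 9216, 104)), 1488) = Add(Mul(Rational(1, 3), Rational(-1, 28), -21748), 1488) = Add(Rational(5437, 21), 1488) = Rational(36685, 21)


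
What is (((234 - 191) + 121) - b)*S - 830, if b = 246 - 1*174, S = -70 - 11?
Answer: -8282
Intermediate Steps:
S = -81
b = 72 (b = 246 - 174 = 72)
(((234 - 191) + 121) - b)*S - 830 = (((234 - 191) + 121) - 1*72)*(-81) - 830 = ((43 + 121) - 72)*(-81) - 830 = (164 - 72)*(-81) - 830 = 92*(-81) - 830 = -7452 - 830 = -8282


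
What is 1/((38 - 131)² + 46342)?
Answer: 1/54991 ≈ 1.8185e-5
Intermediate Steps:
1/((38 - 131)² + 46342) = 1/((-93)² + 46342) = 1/(8649 + 46342) = 1/54991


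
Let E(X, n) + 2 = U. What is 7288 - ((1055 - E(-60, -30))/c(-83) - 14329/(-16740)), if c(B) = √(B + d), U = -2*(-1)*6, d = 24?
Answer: 121986791/16740 + 1045*I*√59/59 ≈ 7287.1 + 136.05*I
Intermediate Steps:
U = 12 (U = 2*6 = 12)
E(X, n) = 10 (E(X, n) = -2 + 12 = 10)
c(B) = √(24 + B) (c(B) = √(B + 24) = √(24 + B))
7288 - ((1055 - E(-60, -30))/c(-83) - 14329/(-16740)) = 7288 - ((1055 - 1*10)/(√(24 - 83)) - 14329/(-16740)) = 7288 - ((1055 - 10)/(√(-59)) - 14329*(-1/16740)) = 7288 - (1045/((I*√59)) + 14329/16740) = 7288 - (1045*(-I*√59/59) + 14329/16740) = 7288 - (-1045*I*√59/59 + 14329/16740) = 7288 - (14329/16740 - 1045*I*√59/59) = 7288 + (-14329/16740 + 1045*I*√59/59) = 121986791/16740 + 1045*I*√59/59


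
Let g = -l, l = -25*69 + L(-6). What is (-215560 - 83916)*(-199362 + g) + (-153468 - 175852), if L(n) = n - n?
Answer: 59187208892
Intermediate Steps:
L(n) = 0
l = -1725 (l = -25*69 + 0 = -1725 + 0 = -1725)
g = 1725 (g = -1*(-1725) = 1725)
(-215560 - 83916)*(-199362 + g) + (-153468 - 175852) = (-215560 - 83916)*(-199362 + 1725) + (-153468 - 175852) = -299476*(-197637) - 329320 = 59187538212 - 329320 = 59187208892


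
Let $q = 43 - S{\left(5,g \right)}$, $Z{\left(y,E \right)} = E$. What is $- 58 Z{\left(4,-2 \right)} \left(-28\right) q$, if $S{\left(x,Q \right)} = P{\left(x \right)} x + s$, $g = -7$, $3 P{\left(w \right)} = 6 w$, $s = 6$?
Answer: $42224$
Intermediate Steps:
$P{\left(w \right)} = 2 w$ ($P{\left(w \right)} = \frac{6 w}{3} = 2 w$)
$S{\left(x,Q \right)} = 6 + 2 x^{2}$ ($S{\left(x,Q \right)} = 2 x x + 6 = 2 x^{2} + 6 = 6 + 2 x^{2}$)
$q = -13$ ($q = 43 - \left(6 + 2 \cdot 5^{2}\right) = 43 - \left(6 + 2 \cdot 25\right) = 43 - \left(6 + 50\right) = 43 - 56 = -13$)
$- 58 Z{\left(4,-2 \right)} \left(-28\right) q = - 58 \left(\left(-2\right) \left(-28\right)\right) \left(-13\right) = \left(-58\right) 56 \left(-13\right) = \left(-3248\right) \left(-13\right) = 42224$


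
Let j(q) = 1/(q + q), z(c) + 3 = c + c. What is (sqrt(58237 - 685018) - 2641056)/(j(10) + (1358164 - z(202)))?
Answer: -52821120/27155261 + 20*I*sqrt(626781)/27155261 ≈ -1.9452 + 0.00058309*I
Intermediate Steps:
z(c) = -3 + 2*c (z(c) = -3 + (c + c) = -3 + 2*c)
j(q) = 1/(2*q)
(sqrt(58237 - 685018) - 2641056)/(j(10) + (1358164 - z(202))) = (sqrt(58237 - 685018) - 2641056)/((1/2)/10 + (1358164 - (-3 + 2*202))) = (sqrt(-626781) - 2641056)/((1/2)*(1/10) + (1358164 - (-3 + 404))) = (I*sqrt(626781) - 2641056)/(1/20 + (1358164 - 1*401)) = (-2641056 + I*sqrt(626781))/(1/20 + (1358164 - 401)) = (-2641056 + I*sqrt(626781))/(1/20 + 1357763) = (-2641056 + I*sqrt(626781))/(27155261/20) = (-2641056 + I*sqrt(626781))*(20/27155261) = -52821120/27155261 + 20*I*sqrt(626781)/27155261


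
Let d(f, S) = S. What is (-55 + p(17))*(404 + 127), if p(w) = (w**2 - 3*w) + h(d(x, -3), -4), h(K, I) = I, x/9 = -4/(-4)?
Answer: 95049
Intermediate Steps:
x = 9 (x = 9*(-4/(-4)) = 9*(-4*(-1/4)) = 9*1 = 9)
p(w) = -4 + w**2 - 3*w (p(w) = (w**2 - 3*w) - 4 = -4 + w**2 - 3*w)
(-55 + p(17))*(404 + 127) = (-55 + (-4 + 17**2 - 3*17))*(404 + 127) = (-55 + (-4 + 289 - 51))*531 = (-55 + 234)*531 = 179*531 = 95049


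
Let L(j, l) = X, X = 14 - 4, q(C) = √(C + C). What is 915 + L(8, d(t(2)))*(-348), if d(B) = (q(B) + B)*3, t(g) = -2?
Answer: -2565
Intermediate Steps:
q(C) = √2*√C (q(C) = √(2*C) = √2*√C)
X = 10
d(B) = 3*B + 3*√2*√B (d(B) = (√2*√B + B)*3 = (B + √2*√B)*3 = 3*B + 3*√2*√B)
L(j, l) = 10
915 + L(8, d(t(2)))*(-348) = 915 + 10*(-348) = 915 - 3480 = -2565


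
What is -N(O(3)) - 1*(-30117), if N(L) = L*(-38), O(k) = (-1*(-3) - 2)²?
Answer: 30155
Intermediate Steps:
O(k) = 1 (O(k) = (3 - 2)² = 1² = 1)
N(L) = -38*L
-N(O(3)) - 1*(-30117) = -(-38) - 1*(-30117) = -1*(-38) + 30117 = 38 + 30117 = 30155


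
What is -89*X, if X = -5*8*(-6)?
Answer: -21360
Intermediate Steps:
X = 240 (X = -40*(-6) = 240)
-89*X = -89*240 = -21360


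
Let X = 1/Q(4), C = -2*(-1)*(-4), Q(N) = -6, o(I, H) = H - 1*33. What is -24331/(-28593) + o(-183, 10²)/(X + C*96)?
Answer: 100647193/131785137 ≈ 0.76372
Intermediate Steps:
o(I, H) = -33 + H (o(I, H) = H - 33 = -33 + H)
C = -8 (C = 2*(-4) = -8)
X = -⅙ (X = 1/(-6) = -⅙ ≈ -0.16667)
-24331/(-28593) + o(-183, 10²)/(X + C*96) = -24331/(-28593) + (-33 + 10²)/(-⅙ - 8*96) = -24331*(-1/28593) + (-33 + 100)/(-⅙ - 768) = 24331/28593 + 67/(-4609/6) = 24331/28593 + 67*(-6/4609) = 24331/28593 - 402/4609 = 100647193/131785137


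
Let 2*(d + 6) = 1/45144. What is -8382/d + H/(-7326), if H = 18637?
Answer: 5534176795117/3968692002 ≈ 1394.5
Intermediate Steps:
d = -541727/90288 (d = -6 + (½)/45144 = -6 + (½)*(1/45144) = -6 + 1/90288 = -541727/90288 ≈ -6.0000)
-8382/d + H/(-7326) = -8382/(-541727/90288) + 18637/(-7326) = -8382*(-90288/541727) + 18637*(-1/7326) = 756794016/541727 - 18637/7326 = 5534176795117/3968692002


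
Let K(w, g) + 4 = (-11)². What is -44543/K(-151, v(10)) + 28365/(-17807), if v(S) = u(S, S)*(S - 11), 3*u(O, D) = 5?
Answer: -796495906/2083419 ≈ -382.30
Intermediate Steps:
u(O, D) = 5/3 (u(O, D) = (⅓)*5 = 5/3)
v(S) = -55/3 + 5*S/3 (v(S) = 5*(S - 11)/3 = 5*(-11 + S)/3 = -55/3 + 5*S/3)
K(w, g) = 117 (K(w, g) = -4 + (-11)² = -4 + 121 = 117)
-44543/K(-151, v(10)) + 28365/(-17807) = -44543/117 + 28365/(-17807) = -44543*1/117 + 28365*(-1/17807) = -44543/117 - 28365/17807 = -796495906/2083419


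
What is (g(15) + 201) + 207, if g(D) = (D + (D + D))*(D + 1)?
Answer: 1128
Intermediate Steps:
g(D) = 3*D*(1 + D) (g(D) = (D + 2*D)*(1 + D) = (3*D)*(1 + D) = 3*D*(1 + D))
(g(15) + 201) + 207 = (3*15*(1 + 15) + 201) + 207 = (3*15*16 + 201) + 207 = (720 + 201) + 207 = 921 + 207 = 1128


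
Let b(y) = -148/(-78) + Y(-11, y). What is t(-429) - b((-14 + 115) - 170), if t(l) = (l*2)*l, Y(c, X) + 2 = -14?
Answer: 14355748/39 ≈ 3.6810e+5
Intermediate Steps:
Y(c, X) = -16 (Y(c, X) = -2 - 14 = -16)
t(l) = 2*l² (t(l) = (2*l)*l = 2*l²)
b(y) = -550/39 (b(y) = -148/(-78) - 16 = -148*(-1/78) - 16 = 74/39 - 16 = -550/39)
t(-429) - b((-14 + 115) - 170) = 2*(-429)² - 1*(-550/39) = 2*184041 + 550/39 = 368082 + 550/39 = 14355748/39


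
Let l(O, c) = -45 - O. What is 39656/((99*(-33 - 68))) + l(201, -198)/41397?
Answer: -548033062/137976201 ≈ -3.9719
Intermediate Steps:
39656/((99*(-33 - 68))) + l(201, -198)/41397 = 39656/((99*(-33 - 68))) + (-45 - 1*201)/41397 = 39656/((99*(-101))) + (-45 - 201)*(1/41397) = 39656/(-9999) - 246*1/41397 = 39656*(-1/9999) - 82/13799 = -39656/9999 - 82/13799 = -548033062/137976201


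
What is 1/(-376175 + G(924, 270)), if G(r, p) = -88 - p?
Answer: -1/376533 ≈ -2.6558e-6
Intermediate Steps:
1/(-376175 + G(924, 270)) = 1/(-376175 + (-88 - 1*270)) = 1/(-376175 + (-88 - 270)) = 1/(-376175 - 358) = 1/(-376533) = -1/376533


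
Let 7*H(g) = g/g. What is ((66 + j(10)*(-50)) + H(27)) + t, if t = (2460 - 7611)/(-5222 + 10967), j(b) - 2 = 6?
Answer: -4487374/13405 ≈ -334.75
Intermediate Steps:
j(b) = 8 (j(b) = 2 + 6 = 8)
H(g) = 1/7 (H(g) = (g/g)/7 = (1/7)*1 = 1/7)
t = -1717/1915 (t = -5151/5745 = -5151*1/5745 = -1717/1915 ≈ -0.89661)
((66 + j(10)*(-50)) + H(27)) + t = ((66 + 8*(-50)) + 1/7) - 1717/1915 = ((66 - 400) + 1/7) - 1717/1915 = (-334 + 1/7) - 1717/1915 = -2337/7 - 1717/1915 = -4487374/13405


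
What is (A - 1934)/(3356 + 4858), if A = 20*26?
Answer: -707/4107 ≈ -0.17215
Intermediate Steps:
A = 520
(A - 1934)/(3356 + 4858) = (520 - 1934)/(3356 + 4858) = -1414/8214 = -1414*1/8214 = -707/4107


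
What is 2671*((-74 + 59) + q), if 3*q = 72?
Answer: 24039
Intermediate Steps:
q = 24 (q = (⅓)*72 = 24)
2671*((-74 + 59) + q) = 2671*((-74 + 59) + 24) = 2671*(-15 + 24) = 2671*9 = 24039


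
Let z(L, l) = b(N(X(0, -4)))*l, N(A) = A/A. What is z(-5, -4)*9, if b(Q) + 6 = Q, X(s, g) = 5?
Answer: 180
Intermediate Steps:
N(A) = 1
b(Q) = -6 + Q
z(L, l) = -5*l (z(L, l) = (-6 + 1)*l = -5*l)
z(-5, -4)*9 = -5*(-4)*9 = 20*9 = 180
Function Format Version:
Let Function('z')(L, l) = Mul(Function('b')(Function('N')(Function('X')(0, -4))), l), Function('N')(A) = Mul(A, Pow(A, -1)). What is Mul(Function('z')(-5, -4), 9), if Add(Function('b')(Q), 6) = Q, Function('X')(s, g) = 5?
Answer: 180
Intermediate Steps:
Function('N')(A) = 1
Function('b')(Q) = Add(-6, Q)
Function('z')(L, l) = Mul(-5, l) (Function('z')(L, l) = Mul(Add(-6, 1), l) = Mul(-5, l))
Mul(Function('z')(-5, -4), 9) = Mul(Mul(-5, -4), 9) = Mul(20, 9) = 180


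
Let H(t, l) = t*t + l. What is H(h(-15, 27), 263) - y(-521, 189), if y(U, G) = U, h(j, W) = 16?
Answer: 1040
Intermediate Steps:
H(t, l) = l + t² (H(t, l) = t² + l = l + t²)
H(h(-15, 27), 263) - y(-521, 189) = (263 + 16²) - 1*(-521) = (263 + 256) + 521 = 519 + 521 = 1040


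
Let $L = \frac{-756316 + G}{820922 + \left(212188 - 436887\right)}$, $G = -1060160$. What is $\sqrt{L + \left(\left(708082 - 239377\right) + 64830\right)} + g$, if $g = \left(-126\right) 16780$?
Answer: $-2114280 + \frac{\sqrt{21928654666083}}{6411} \approx -2.1135 \cdot 10^{6}$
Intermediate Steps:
$L = - \frac{19532}{6411}$ ($L = \frac{-756316 - 1060160}{820922 + \left(212188 - 436887\right)} = - \frac{1816476}{820922 - 224699} = - \frac{1816476}{596223} = \left(-1816476\right) \frac{1}{596223} = - \frac{19532}{6411} \approx -3.0466$)
$g = -2114280$
$\sqrt{L + \left(\left(708082 - 239377\right) + 64830\right)} + g = \sqrt{- \frac{19532}{6411} + \left(\left(708082 - 239377\right) + 64830\right)} - 2114280 = \sqrt{- \frac{19532}{6411} + \left(468705 + 64830\right)} - 2114280 = \sqrt{- \frac{19532}{6411} + 533535} - 2114280 = \sqrt{\frac{3420473353}{6411}} - 2114280 = \frac{\sqrt{21928654666083}}{6411} - 2114280 = -2114280 + \frac{\sqrt{21928654666083}}{6411}$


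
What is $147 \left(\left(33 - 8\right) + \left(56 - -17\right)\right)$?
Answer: $14406$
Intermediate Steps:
$147 \left(\left(33 - 8\right) + \left(56 - -17\right)\right) = 147 \left(25 + \left(56 + 17\right)\right) = 147 \left(25 + 73\right) = 147 \cdot 98 = 14406$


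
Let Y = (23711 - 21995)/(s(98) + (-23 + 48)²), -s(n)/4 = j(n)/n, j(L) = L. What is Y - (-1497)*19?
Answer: 5888273/207 ≈ 28446.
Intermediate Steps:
s(n) = -4 (s(n) = -4*n/n = -4*1 = -4)
Y = 572/207 (Y = (23711 - 21995)/(-4 + (-23 + 48)²) = 1716/(-4 + 25²) = 1716/(-4 + 625) = 1716/621 = 1716*(1/621) = 572/207 ≈ 2.7633)
Y - (-1497)*19 = 572/207 - (-1497)*19 = 572/207 - 1*(-28443) = 572/207 + 28443 = 5888273/207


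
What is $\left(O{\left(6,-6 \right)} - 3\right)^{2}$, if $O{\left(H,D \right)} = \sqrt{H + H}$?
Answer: $21 - 12 \sqrt{3} \approx 0.21539$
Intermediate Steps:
$O{\left(H,D \right)} = \sqrt{2} \sqrt{H}$ ($O{\left(H,D \right)} = \sqrt{2 H} = \sqrt{2} \sqrt{H}$)
$\left(O{\left(6,-6 \right)} - 3\right)^{2} = \left(\sqrt{2} \sqrt{6} - 3\right)^{2} = \left(2 \sqrt{3} - 3\right)^{2} = \left(-3 + 2 \sqrt{3}\right)^{2}$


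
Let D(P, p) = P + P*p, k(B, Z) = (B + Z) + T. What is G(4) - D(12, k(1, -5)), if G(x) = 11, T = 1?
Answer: 35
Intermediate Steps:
k(B, Z) = 1 + B + Z (k(B, Z) = (B + Z) + 1 = 1 + B + Z)
G(4) - D(12, k(1, -5)) = 11 - 12*(1 + (1 + 1 - 5)) = 11 - 12*(1 - 3) = 11 - 12*(-2) = 11 - 1*(-24) = 11 + 24 = 35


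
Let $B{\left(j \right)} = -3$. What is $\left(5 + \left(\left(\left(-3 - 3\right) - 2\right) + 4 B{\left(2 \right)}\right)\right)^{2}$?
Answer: $225$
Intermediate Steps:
$\left(5 + \left(\left(\left(-3 - 3\right) - 2\right) + 4 B{\left(2 \right)}\right)\right)^{2} = \left(5 + \left(\left(\left(-3 - 3\right) - 2\right) + 4 \left(-3\right)\right)\right)^{2} = \left(5 - 20\right)^{2} = \left(-15\right)^{2} = 225$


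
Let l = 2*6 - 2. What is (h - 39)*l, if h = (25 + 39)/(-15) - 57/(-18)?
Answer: -401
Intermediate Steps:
l = 10 (l = 12 - 2 = 10)
h = -11/10 (h = 64*(-1/15) - 57*(-1/18) = -64/15 + 19/6 = -11/10 ≈ -1.1000)
(h - 39)*l = (-11/10 - 39)*10 = -401/10*10 = -401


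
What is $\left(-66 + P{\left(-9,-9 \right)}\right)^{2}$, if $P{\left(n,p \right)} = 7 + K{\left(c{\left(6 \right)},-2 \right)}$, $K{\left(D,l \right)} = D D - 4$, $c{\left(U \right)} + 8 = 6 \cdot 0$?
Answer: $1$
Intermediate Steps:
$c{\left(U \right)} = -8$ ($c{\left(U \right)} = -8 + 6 \cdot 0 = -8 + 0 = -8$)
$K{\left(D,l \right)} = -4 + D^{2}$ ($K{\left(D,l \right)} = D^{2} - 4 = -4 + D^{2}$)
$P{\left(n,p \right)} = 67$ ($P{\left(n,p \right)} = 7 - \left(4 - \left(-8\right)^{2}\right) = 7 + \left(-4 + 64\right) = 7 + 60 = 67$)
$\left(-66 + P{\left(-9,-9 \right)}\right)^{2} = \left(-66 + 67\right)^{2} = 1^{2} = 1$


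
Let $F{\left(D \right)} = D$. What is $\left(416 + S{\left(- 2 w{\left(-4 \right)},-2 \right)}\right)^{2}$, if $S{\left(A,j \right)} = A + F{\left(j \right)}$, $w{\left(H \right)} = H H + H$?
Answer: $152100$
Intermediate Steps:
$w{\left(H \right)} = H + H^{2}$ ($w{\left(H \right)} = H^{2} + H = H + H^{2}$)
$S{\left(A,j \right)} = A + j$
$\left(416 + S{\left(- 2 w{\left(-4 \right)},-2 \right)}\right)^{2} = \left(416 - \left(2 + 2 \left(- 4 \left(1 - 4\right)\right)\right)\right)^{2} = \left(416 - \left(2 + 2 \left(\left(-4\right) \left(-3\right)\right)\right)\right)^{2} = \left(416 - 26\right)^{2} = 390^{2} = 152100$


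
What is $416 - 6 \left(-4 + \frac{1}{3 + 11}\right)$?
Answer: $\frac{3077}{7} \approx 439.57$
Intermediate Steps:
$416 - 6 \left(-4 + \frac{1}{3 + 11}\right) = 416 - 6 \left(-4 + \frac{1}{14}\right) = 416 - - \frac{165}{7} = 416 + \frac{165}{7} = \frac{3077}{7}$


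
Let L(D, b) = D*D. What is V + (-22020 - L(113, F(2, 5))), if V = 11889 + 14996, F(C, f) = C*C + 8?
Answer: -7904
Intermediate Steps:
F(C, f) = 8 + C**2 (F(C, f) = C**2 + 8 = 8 + C**2)
L(D, b) = D**2
V = 26885
V + (-22020 - L(113, F(2, 5))) = 26885 + (-22020 - 1*113**2) = 26885 + (-22020 - 1*12769) = 26885 + (-22020 - 12769) = 26885 - 34789 = -7904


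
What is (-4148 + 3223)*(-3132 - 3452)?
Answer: 6090200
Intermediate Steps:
(-4148 + 3223)*(-3132 - 3452) = -925*(-6584) = 6090200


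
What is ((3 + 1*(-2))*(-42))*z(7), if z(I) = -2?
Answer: 84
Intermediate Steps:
((3 + 1*(-2))*(-42))*z(7) = ((3 + 1*(-2))*(-42))*(-2) = ((3 - 2)*(-42))*(-2) = (1*(-42))*(-2) = -42*(-2) = 84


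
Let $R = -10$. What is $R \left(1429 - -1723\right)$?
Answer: $-31520$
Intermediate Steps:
$R \left(1429 - -1723\right) = - 10 \left(1429 - -1723\right) = - 10 \left(1429 + 1723\right) = \left(-10\right) 3152 = -31520$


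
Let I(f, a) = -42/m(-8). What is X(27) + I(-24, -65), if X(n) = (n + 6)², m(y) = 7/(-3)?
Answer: 1107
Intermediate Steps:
m(y) = -7/3 (m(y) = 7*(-⅓) = -7/3)
I(f, a) = 18 (I(f, a) = -42/(-7/3) = -42*(-3/7) = 18)
X(n) = (6 + n)²
X(27) + I(-24, -65) = (6 + 27)² + 18 = 33² + 18 = 1089 + 18 = 1107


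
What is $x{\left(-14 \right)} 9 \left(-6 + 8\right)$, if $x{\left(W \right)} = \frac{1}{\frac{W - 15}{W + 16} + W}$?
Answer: $- \frac{12}{19} \approx -0.63158$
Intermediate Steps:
$x{\left(W \right)} = \frac{1}{W + \frac{-15 + W}{16 + W}}$ ($x{\left(W \right)} = \frac{1}{\frac{-15 + W}{16 + W} + W} = \frac{1}{W + \frac{-15 + W}{16 + W}}$)
$x{\left(-14 \right)} 9 \left(-6 + 8\right) = \frac{16 - 14}{-15 + \left(-14\right)^{2} + 17 \left(-14\right)} 9 \left(-6 + 8\right) = \frac{1}{-15 + 196 - 238} \cdot 2 \cdot 9 \cdot 2 = \frac{1}{-57} \cdot 2 \cdot 18 = \left(- \frac{1}{57}\right) 2 \cdot 18 = \left(- \frac{2}{57}\right) 18 = - \frac{12}{19}$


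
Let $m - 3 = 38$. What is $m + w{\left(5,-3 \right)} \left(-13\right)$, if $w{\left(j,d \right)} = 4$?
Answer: $-11$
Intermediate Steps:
$m = 41$ ($m = 3 + 38 = 41$)
$m + w{\left(5,-3 \right)} \left(-13\right) = 41 + 4 \left(-13\right) = 41 - 52 = -11$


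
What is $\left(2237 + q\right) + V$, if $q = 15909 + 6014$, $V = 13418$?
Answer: $37578$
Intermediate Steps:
$q = 21923$
$\left(2237 + q\right) + V = \left(2237 + 21923\right) + 13418 = 24160 + 13418 = 37578$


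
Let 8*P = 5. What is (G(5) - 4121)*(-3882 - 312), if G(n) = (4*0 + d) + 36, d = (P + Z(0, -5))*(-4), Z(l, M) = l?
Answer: 17142975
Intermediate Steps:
P = 5/8 (P = (⅛)*5 = 5/8 ≈ 0.62500)
d = -5/2 (d = (5/8 + 0)*(-4) = (5/8)*(-4) = -5/2 ≈ -2.5000)
G(n) = 67/2 (G(n) = (4*0 - 5/2) + 36 = (0 - 5/2) + 36 = -5/2 + 36 = 67/2)
(G(5) - 4121)*(-3882 - 312) = (67/2 - 4121)*(-3882 - 312) = -8175/2*(-4194) = 17142975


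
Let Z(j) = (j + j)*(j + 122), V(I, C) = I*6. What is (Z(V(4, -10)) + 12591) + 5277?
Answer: 24876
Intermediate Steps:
V(I, C) = 6*I
Z(j) = 2*j*(122 + j) (Z(j) = (2*j)*(122 + j) = 2*j*(122 + j))
(Z(V(4, -10)) + 12591) + 5277 = (2*(6*4)*(122 + 6*4) + 12591) + 5277 = (2*24*(122 + 24) + 12591) + 5277 = (2*24*146 + 12591) + 5277 = (7008 + 12591) + 5277 = 19599 + 5277 = 24876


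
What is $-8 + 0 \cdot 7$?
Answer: $-8$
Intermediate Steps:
$-8 + 0 \cdot 7 = -8 + 0 = -8$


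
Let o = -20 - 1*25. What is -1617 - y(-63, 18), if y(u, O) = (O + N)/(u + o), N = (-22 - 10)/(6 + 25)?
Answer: -2706595/1674 ≈ -1616.8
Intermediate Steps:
N = -32/31 ≈ -1.0323
o = -45 (o = -20 - 25 = -45)
y(u, O) = (-32/31 + O)/(-45 + u) (y(u, O) = (O - 32/31)/(u - 45) = (-32/31 + O)/(-45 + u))
-1617 - y(-63, 18) = -1617 - (-32/31 + 18)/(-45 - 63) = -1617 - 526/((-108)*31) = -1617 - (-1)*526/(108*31) = -1617 - 1*(-263/1674) = -1617 + 263/1674 = -2706595/1674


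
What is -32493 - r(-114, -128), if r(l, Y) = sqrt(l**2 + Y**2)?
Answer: -32493 - 2*sqrt(7345) ≈ -32664.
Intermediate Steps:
r(l, Y) = sqrt(Y**2 + l**2)
-32493 - r(-114, -128) = -32493 - sqrt((-128)**2 + (-114)**2) = -32493 - sqrt(16384 + 12996) = -32493 - sqrt(29380) = -32493 - 2*sqrt(7345)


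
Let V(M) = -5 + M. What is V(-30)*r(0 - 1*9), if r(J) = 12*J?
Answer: 3780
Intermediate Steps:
V(-30)*r(0 - 1*9) = (-5 - 30)*(12*(0 - 1*9)) = -420*(0 - 9) = -420*(-9) = -35*(-108) = 3780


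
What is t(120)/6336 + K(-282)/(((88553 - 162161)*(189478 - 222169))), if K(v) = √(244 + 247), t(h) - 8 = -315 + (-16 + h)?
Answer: -203/6336 + √491/2406319128 ≈ -0.032039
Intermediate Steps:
t(h) = -323 + h (t(h) = 8 + (-315 + (-16 + h)) = 8 + (-331 + h) = -323 + h)
K(v) = √491
t(120)/6336 + K(-282)/(((88553 - 162161)*(189478 - 222169))) = (-323 + 120)/6336 + √491/(((88553 - 162161)*(189478 - 222169))) = -203*1/6336 + √491/((-73608*(-32691))) = -203/6336 + √491/2406319128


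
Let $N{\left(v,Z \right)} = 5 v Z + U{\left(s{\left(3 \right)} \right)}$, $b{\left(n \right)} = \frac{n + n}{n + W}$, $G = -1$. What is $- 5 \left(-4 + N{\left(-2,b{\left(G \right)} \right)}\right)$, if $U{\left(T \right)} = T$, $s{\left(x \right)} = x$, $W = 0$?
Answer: $105$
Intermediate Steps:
$b{\left(n \right)} = 2$ ($b{\left(n \right)} = \frac{n + n}{n + 0} = \frac{2 n}{n} = 2$)
$N{\left(v,Z \right)} = 3 + 5 Z v$ ($N{\left(v,Z \right)} = 5 v Z + 3 = 5 Z v + 3 = 3 + 5 Z v$)
$- 5 \left(-4 + N{\left(-2,b{\left(G \right)} \right)}\right) = - 5 \left(-4 + \left(3 + 5 \cdot 2 \left(-2\right)\right)\right) = - 5 \left(-4 + \left(3 - 20\right)\right) = - 5 \left(-4 - 17\right) = \left(-5\right) \left(-21\right) = 105$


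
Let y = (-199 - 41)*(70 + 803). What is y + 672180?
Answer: 462660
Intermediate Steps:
y = -209520 (y = -240*873 = -209520)
y + 672180 = -209520 + 672180 = 462660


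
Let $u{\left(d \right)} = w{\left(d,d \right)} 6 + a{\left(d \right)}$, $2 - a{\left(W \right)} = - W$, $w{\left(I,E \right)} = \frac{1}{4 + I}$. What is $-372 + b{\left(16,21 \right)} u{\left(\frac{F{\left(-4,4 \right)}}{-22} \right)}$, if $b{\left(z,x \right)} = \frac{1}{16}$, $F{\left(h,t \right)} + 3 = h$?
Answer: $- \frac{12431931}{33440} \approx -371.77$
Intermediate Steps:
$F{\left(h,t \right)} = -3 + h$
$a{\left(W \right)} = 2 + W$ ($a{\left(W \right)} = 2 - - W = 2 + W$)
$b{\left(z,x \right)} = \frac{1}{16}$
$u{\left(d \right)} = 2 + d + \frac{6}{4 + d}$ ($u{\left(d \right)} = \frac{1}{4 + d} 6 + \left(2 + d\right) = \frac{6}{4 + d} + \left(2 + d\right) = 2 + d + \frac{6}{4 + d}$)
$-372 + b{\left(16,21 \right)} u{\left(\frac{F{\left(-4,4 \right)}}{-22} \right)} = -372 + \frac{\frac{1}{4 + \frac{-3 - 4}{-22}} \left(6 + \left(2 + \frac{-3 - 4}{-22}\right) \left(4 + \frac{-3 - 4}{-22}\right)\right)}{16} = -372 + \frac{\frac{1}{4 - - \frac{7}{22}} \left(6 + \left(2 - - \frac{7}{22}\right) \left(4 - - \frac{7}{22}\right)\right)}{16} = -372 + \frac{\frac{1}{4 + \frac{7}{22}} \left(6 + \left(2 + \frac{7}{22}\right) \left(4 + \frac{7}{22}\right)\right)}{16} = -372 + \frac{\frac{1}{\frac{95}{22}} \left(6 + \frac{51}{22} \cdot \frac{95}{22}\right)}{16} = -372 + \frac{\frac{22}{95} \left(6 + \frac{4845}{484}\right)}{16} = -372 + \frac{\frac{22}{95} \cdot \frac{7749}{484}}{16} = -372 + \frac{1}{16} \cdot \frac{7749}{2090} = -372 + \frac{7749}{33440} = - \frac{12431931}{33440}$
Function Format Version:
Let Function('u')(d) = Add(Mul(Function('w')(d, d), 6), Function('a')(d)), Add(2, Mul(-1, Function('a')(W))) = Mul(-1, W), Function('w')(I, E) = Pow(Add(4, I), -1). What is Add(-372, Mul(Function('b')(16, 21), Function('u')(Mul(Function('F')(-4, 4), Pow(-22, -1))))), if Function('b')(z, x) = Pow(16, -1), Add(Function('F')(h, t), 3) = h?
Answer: Rational(-12431931, 33440) ≈ -371.77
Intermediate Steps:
Function('F')(h, t) = Add(-3, h)
Function('a')(W) = Add(2, W) (Function('a')(W) = Add(2, Mul(-1, Mul(-1, W))) = Add(2, W))
Function('b')(z, x) = Rational(1, 16)
Function('u')(d) = Add(2, d, Mul(6, Pow(Add(4, d), -1))) (Function('u')(d) = Add(Mul(Pow(Add(4, d), -1), 6), Add(2, d)) = Add(Mul(6, Pow(Add(4, d), -1)), Add(2, d)) = Add(2, d, Mul(6, Pow(Add(4, d), -1))))
Add(-372, Mul(Function('b')(16, 21), Function('u')(Mul(Function('F')(-4, 4), Pow(-22, -1))))) = Add(-372, Mul(Rational(1, 16), Mul(Pow(Add(4, Mul(Add(-3, -4), Pow(-22, -1))), -1), Add(6, Mul(Add(2, Mul(Add(-3, -4), Pow(-22, -1))), Add(4, Mul(Add(-3, -4), Pow(-22, -1)))))))) = Add(-372, Mul(Rational(1, 16), Mul(Pow(Add(4, Mul(-7, Rational(-1, 22))), -1), Add(6, Mul(Add(2, Mul(-7, Rational(-1, 22))), Add(4, Mul(-7, Rational(-1, 22)))))))) = Add(-372, Mul(Rational(1, 16), Mul(Pow(Add(4, Rational(7, 22)), -1), Add(6, Mul(Add(2, Rational(7, 22)), Add(4, Rational(7, 22))))))) = Add(-372, Mul(Rational(1, 16), Mul(Pow(Rational(95, 22), -1), Add(6, Mul(Rational(51, 22), Rational(95, 22)))))) = Add(-372, Mul(Rational(1, 16), Mul(Rational(22, 95), Add(6, Rational(4845, 484))))) = Add(-372, Mul(Rational(1, 16), Mul(Rational(22, 95), Rational(7749, 484)))) = Add(-372, Mul(Rational(1, 16), Rational(7749, 2090))) = Add(-372, Rational(7749, 33440)) = Rational(-12431931, 33440)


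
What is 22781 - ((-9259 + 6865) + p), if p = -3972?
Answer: 29147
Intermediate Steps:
22781 - ((-9259 + 6865) + p) = 22781 - ((-9259 + 6865) - 3972) = 22781 - (-2394 - 3972) = 22781 - 1*(-6366) = 22781 + 6366 = 29147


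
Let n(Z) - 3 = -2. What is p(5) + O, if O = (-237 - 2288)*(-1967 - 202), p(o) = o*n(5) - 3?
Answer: 5476727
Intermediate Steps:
n(Z) = 1 (n(Z) = 3 - 2 = 1)
p(o) = -3 + o (p(o) = o*1 - 3 = o - 3 = -3 + o)
O = 5476725 (O = -2525*(-2169) = 5476725)
p(5) + O = (-3 + 5) + 5476725 = 2 + 5476725 = 5476727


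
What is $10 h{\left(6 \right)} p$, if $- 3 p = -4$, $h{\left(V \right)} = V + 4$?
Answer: $\frac{400}{3} \approx 133.33$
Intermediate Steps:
$h{\left(V \right)} = 4 + V$
$p = \frac{4}{3}$ ($p = \left(- \frac{1}{3}\right) \left(-4\right) = \frac{4}{3} \approx 1.3333$)
$10 h{\left(6 \right)} p = 10 \left(4 + 6\right) \frac{4}{3} = 10 \cdot 10 \cdot \frac{4}{3} = 100 \cdot \frac{4}{3} = \frac{400}{3}$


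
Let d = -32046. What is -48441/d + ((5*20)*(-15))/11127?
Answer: 54548223/39619538 ≈ 1.3768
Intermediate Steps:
-48441/d + ((5*20)*(-15))/11127 = -48441/(-32046) + ((5*20)*(-15))/11127 = -48441*(-1/32046) + (100*(-15))*(1/11127) = 16147/10682 - 1500*1/11127 = 16147/10682 - 500/3709 = 54548223/39619538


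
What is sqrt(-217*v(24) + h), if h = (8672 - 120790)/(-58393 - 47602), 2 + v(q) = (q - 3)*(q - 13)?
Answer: I*sqrt(558285990714915)/105995 ≈ 222.92*I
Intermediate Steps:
v(q) = -2 + (-13 + q)*(-3 + q) (v(q) = -2 + (q - 3)*(q - 13) = -2 + (-3 + q)*(-13 + q) = -2 + (-13 + q)*(-3 + q))
h = 112118/105995 (h = -112118/(-105995) = -112118*(-1/105995) = 112118/105995 ≈ 1.0578)
sqrt(-217*v(24) + h) = sqrt(-217*(37 + 24**2 - 16*24) + 112118/105995) = sqrt(-217*(37 + 576 - 384) + 112118/105995) = sqrt(-217*229 + 112118/105995) = sqrt(-49693 + 112118/105995) = sqrt(-5267097417/105995) = I*sqrt(558285990714915)/105995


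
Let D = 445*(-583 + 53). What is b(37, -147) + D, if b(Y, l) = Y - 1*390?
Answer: -236203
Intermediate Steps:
b(Y, l) = -390 + Y (b(Y, l) = Y - 390 = -390 + Y)
D = -235850 (D = 445*(-530) = -235850)
b(37, -147) + D = (-390 + 37) - 235850 = -353 - 235850 = -236203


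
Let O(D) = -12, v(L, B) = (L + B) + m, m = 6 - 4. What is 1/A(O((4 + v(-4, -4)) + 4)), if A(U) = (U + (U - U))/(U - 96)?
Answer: 9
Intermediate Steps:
m = 2
v(L, B) = 2 + B + L (v(L, B) = (L + B) + 2 = (B + L) + 2 = 2 + B + L)
A(U) = U/(-96 + U) (A(U) = (U + 0)/(-96 + U) = U/(-96 + U))
1/A(O((4 + v(-4, -4)) + 4)) = 1/(-12/(-96 - 12)) = 1/(-12/(-108)) = 1/(-12*(-1/108)) = 1/(⅑) = 9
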